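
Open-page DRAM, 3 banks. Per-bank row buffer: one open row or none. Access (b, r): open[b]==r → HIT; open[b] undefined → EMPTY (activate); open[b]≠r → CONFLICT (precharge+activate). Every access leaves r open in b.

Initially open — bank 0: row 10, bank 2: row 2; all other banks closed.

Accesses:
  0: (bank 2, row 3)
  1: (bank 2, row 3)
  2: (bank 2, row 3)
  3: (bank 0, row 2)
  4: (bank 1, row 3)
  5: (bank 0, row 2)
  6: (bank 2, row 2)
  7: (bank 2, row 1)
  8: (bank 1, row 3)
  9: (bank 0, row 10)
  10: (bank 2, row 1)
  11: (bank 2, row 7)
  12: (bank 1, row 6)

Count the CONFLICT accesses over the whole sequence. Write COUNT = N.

#0 (2,3) C  (was 2)
#1 (2,3) H  (was 3)
#2 (2,3) H  (was 3)
#3 (0,2) C  (was 10)
#4 (1,3) E
#5 (0,2) H  (was 2)
#6 (2,2) C  (was 3)
#7 (2,1) C  (was 2)
#8 (1,3) H  (was 3)
#9 (0,10) C  (was 2)
#10 (2,1) H  (was 1)
#11 (2,7) C  (was 1)
#12 (1,6) C  (was 3)

COUNT = 7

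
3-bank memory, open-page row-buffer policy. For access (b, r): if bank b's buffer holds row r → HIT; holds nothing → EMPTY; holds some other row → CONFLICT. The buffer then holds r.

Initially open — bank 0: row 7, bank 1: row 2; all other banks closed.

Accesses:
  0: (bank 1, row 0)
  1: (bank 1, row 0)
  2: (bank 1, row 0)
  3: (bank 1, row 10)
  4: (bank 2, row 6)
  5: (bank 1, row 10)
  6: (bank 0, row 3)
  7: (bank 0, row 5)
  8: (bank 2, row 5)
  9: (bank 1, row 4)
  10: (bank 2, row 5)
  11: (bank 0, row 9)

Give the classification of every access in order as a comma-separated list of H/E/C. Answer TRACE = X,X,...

TRACE = C,H,H,C,E,H,C,C,C,C,H,C

0: bank 1 row 0 — prev 2 → CONFLICT
1: bank 1 row 0 — prev 0 → HIT
2: bank 1 row 0 — prev 0 → HIT
3: bank 1 row 10 — prev 0 → CONFLICT
4: bank 2 row 6 — prev None → EMPTY
5: bank 1 row 10 — prev 10 → HIT
6: bank 0 row 3 — prev 7 → CONFLICT
7: bank 0 row 5 — prev 3 → CONFLICT
8: bank 2 row 5 — prev 6 → CONFLICT
9: bank 1 row 4 — prev 10 → CONFLICT
10: bank 2 row 5 — prev 5 → HIT
11: bank 0 row 9 — prev 5 → CONFLICT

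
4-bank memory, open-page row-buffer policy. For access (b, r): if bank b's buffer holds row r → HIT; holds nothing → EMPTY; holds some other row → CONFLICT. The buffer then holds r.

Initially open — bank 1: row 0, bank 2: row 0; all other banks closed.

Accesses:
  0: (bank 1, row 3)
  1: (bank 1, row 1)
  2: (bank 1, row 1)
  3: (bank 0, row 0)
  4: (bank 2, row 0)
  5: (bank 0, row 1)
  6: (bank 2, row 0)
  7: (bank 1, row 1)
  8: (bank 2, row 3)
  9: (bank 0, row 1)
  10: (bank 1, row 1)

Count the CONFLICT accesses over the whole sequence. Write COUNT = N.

step 0: bank1 0->3 [CONFLICT]
step 1: bank1 3->1 [CONFLICT]
step 2: bank1 1->1 [HIT]
step 3: bank0 None->0 [EMPTY]
step 4: bank2 0->0 [HIT]
step 5: bank0 0->1 [CONFLICT]
step 6: bank2 0->0 [HIT]
step 7: bank1 1->1 [HIT]
step 8: bank2 0->3 [CONFLICT]
step 9: bank0 1->1 [HIT]
step 10: bank1 1->1 [HIT]

COUNT = 4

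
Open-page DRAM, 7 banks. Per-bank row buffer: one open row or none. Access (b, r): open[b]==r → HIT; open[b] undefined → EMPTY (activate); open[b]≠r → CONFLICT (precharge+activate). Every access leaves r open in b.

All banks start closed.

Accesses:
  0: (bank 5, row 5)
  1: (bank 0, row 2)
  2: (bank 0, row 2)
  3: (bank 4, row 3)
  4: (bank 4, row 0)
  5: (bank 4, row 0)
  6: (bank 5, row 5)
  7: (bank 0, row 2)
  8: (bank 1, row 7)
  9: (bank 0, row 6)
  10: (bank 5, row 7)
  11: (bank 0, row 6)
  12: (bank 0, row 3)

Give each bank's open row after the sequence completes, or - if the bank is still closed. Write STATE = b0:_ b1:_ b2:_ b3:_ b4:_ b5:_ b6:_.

STATE = b0:3 b1:7 b2:- b3:- b4:0 b5:7 b6:-

#0 (5,5) E
#1 (0,2) E
#2 (0,2) H  (was 2)
#3 (4,3) E
#4 (4,0) C  (was 3)
#5 (4,0) H  (was 0)
#6 (5,5) H  (was 5)
#7 (0,2) H  (was 2)
#8 (1,7) E
#9 (0,6) C  (was 2)
#10 (5,7) C  (was 5)
#11 (0,6) H  (was 6)
#12 (0,3) C  (was 6)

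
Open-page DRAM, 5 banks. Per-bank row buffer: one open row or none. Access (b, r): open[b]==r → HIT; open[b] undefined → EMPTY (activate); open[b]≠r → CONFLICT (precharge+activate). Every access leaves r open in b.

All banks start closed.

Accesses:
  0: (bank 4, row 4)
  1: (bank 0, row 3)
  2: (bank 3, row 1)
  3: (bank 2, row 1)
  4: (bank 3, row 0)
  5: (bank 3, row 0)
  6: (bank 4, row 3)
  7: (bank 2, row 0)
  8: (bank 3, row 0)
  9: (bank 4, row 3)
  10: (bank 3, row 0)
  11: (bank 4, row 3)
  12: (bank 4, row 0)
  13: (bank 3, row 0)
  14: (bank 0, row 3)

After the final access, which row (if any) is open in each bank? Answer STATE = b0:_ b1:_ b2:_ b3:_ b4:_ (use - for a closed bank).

0: bank 4 row 4 — prev None → EMPTY
1: bank 0 row 3 — prev None → EMPTY
2: bank 3 row 1 — prev None → EMPTY
3: bank 2 row 1 — prev None → EMPTY
4: bank 3 row 0 — prev 1 → CONFLICT
5: bank 3 row 0 — prev 0 → HIT
6: bank 4 row 3 — prev 4 → CONFLICT
7: bank 2 row 0 — prev 1 → CONFLICT
8: bank 3 row 0 — prev 0 → HIT
9: bank 4 row 3 — prev 3 → HIT
10: bank 3 row 0 — prev 0 → HIT
11: bank 4 row 3 — prev 3 → HIT
12: bank 4 row 0 — prev 3 → CONFLICT
13: bank 3 row 0 — prev 0 → HIT
14: bank 0 row 3 — prev 3 → HIT

STATE = b0:3 b1:- b2:0 b3:0 b4:0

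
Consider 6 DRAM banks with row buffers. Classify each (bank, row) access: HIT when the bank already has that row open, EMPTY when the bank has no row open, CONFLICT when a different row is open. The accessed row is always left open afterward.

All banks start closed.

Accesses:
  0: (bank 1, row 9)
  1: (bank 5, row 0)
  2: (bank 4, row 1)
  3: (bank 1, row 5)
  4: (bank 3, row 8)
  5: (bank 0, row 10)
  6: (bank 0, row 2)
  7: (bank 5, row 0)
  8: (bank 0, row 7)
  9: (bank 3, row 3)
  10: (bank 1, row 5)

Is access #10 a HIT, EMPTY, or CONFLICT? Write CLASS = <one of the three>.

0: bank 1 row 9 — prev None → EMPTY
1: bank 5 row 0 — prev None → EMPTY
2: bank 4 row 1 — prev None → EMPTY
3: bank 1 row 5 — prev 9 → CONFLICT
4: bank 3 row 8 — prev None → EMPTY
5: bank 0 row 10 — prev None → EMPTY
6: bank 0 row 2 — prev 10 → CONFLICT
7: bank 5 row 0 — prev 0 → HIT
8: bank 0 row 7 — prev 2 → CONFLICT
9: bank 3 row 3 — prev 8 → CONFLICT
10: bank 1 row 5 — prev 5 → HIT

CLASS = HIT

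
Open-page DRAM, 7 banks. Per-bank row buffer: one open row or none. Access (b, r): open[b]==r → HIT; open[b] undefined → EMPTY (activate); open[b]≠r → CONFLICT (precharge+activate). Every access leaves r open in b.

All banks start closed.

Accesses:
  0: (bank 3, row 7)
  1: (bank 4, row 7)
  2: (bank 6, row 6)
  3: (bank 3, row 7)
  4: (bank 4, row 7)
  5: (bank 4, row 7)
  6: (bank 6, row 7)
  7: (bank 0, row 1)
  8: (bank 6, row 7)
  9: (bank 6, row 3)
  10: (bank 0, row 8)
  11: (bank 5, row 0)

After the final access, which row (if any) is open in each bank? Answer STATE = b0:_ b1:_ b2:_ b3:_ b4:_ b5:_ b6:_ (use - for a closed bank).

0: bank 3 row 7 — prev None → EMPTY
1: bank 4 row 7 — prev None → EMPTY
2: bank 6 row 6 — prev None → EMPTY
3: bank 3 row 7 — prev 7 → HIT
4: bank 4 row 7 — prev 7 → HIT
5: bank 4 row 7 — prev 7 → HIT
6: bank 6 row 7 — prev 6 → CONFLICT
7: bank 0 row 1 — prev None → EMPTY
8: bank 6 row 7 — prev 7 → HIT
9: bank 6 row 3 — prev 7 → CONFLICT
10: bank 0 row 8 — prev 1 → CONFLICT
11: bank 5 row 0 — prev None → EMPTY

STATE = b0:8 b1:- b2:- b3:7 b4:7 b5:0 b6:3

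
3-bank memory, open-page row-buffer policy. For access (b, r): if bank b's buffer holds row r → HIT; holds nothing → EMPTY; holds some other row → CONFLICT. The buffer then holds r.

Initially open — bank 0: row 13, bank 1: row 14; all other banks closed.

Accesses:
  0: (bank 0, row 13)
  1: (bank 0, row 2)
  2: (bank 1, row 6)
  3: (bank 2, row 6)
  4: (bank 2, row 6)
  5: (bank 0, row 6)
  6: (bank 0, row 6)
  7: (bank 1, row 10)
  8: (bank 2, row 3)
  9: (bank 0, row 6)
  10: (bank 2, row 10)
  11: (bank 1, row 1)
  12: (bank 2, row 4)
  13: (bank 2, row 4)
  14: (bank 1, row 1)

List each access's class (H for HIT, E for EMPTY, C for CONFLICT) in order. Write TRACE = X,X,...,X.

step 0: bank0 13->13 [HIT]
step 1: bank0 13->2 [CONFLICT]
step 2: bank1 14->6 [CONFLICT]
step 3: bank2 None->6 [EMPTY]
step 4: bank2 6->6 [HIT]
step 5: bank0 2->6 [CONFLICT]
step 6: bank0 6->6 [HIT]
step 7: bank1 6->10 [CONFLICT]
step 8: bank2 6->3 [CONFLICT]
step 9: bank0 6->6 [HIT]
step 10: bank2 3->10 [CONFLICT]
step 11: bank1 10->1 [CONFLICT]
step 12: bank2 10->4 [CONFLICT]
step 13: bank2 4->4 [HIT]
step 14: bank1 1->1 [HIT]

TRACE = H,C,C,E,H,C,H,C,C,H,C,C,C,H,H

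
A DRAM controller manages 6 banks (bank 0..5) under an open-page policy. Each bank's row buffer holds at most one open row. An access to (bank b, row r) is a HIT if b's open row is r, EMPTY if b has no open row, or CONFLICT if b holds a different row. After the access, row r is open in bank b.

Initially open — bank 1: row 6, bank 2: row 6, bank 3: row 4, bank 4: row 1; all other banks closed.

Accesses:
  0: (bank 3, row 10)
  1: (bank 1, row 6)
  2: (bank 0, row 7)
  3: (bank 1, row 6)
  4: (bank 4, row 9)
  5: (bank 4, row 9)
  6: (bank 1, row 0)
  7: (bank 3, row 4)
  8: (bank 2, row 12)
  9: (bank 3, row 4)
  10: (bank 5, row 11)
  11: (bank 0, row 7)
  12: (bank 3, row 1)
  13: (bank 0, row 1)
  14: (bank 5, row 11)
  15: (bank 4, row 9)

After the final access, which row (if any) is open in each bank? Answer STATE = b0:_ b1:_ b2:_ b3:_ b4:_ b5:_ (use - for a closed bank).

STATE = b0:1 b1:0 b2:12 b3:1 b4:9 b5:11

  [0] b3 r10: had r4 ⇒ C
  [1] b1 r6: had r6 ⇒ H
  [2] b0 r7: no row ⇒ E
  [3] b1 r6: had r6 ⇒ H
  [4] b4 r9: had r1 ⇒ C
  [5] b4 r9: had r9 ⇒ H
  [6] b1 r0: had r6 ⇒ C
  [7] b3 r4: had r10 ⇒ C
  [8] b2 r12: had r6 ⇒ C
  [9] b3 r4: had r4 ⇒ H
  [10] b5 r11: no row ⇒ E
  [11] b0 r7: had r7 ⇒ H
  [12] b3 r1: had r4 ⇒ C
  [13] b0 r1: had r7 ⇒ C
  [14] b5 r11: had r11 ⇒ H
  [15] b4 r9: had r9 ⇒ H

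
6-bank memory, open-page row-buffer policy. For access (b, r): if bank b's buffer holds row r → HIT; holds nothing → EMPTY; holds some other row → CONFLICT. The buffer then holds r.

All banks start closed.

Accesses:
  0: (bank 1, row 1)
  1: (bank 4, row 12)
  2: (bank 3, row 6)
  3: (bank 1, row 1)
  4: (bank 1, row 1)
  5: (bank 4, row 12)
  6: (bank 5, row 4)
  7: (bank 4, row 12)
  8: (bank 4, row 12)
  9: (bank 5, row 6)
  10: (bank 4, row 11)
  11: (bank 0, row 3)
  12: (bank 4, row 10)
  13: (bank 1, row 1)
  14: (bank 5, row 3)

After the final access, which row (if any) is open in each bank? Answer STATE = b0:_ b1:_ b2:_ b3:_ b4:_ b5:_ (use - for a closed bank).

STATE = b0:3 b1:1 b2:- b3:6 b4:10 b5:3

#0 (1,1) E
#1 (4,12) E
#2 (3,6) E
#3 (1,1) H  (was 1)
#4 (1,1) H  (was 1)
#5 (4,12) H  (was 12)
#6 (5,4) E
#7 (4,12) H  (was 12)
#8 (4,12) H  (was 12)
#9 (5,6) C  (was 4)
#10 (4,11) C  (was 12)
#11 (0,3) E
#12 (4,10) C  (was 11)
#13 (1,1) H  (was 1)
#14 (5,3) C  (was 6)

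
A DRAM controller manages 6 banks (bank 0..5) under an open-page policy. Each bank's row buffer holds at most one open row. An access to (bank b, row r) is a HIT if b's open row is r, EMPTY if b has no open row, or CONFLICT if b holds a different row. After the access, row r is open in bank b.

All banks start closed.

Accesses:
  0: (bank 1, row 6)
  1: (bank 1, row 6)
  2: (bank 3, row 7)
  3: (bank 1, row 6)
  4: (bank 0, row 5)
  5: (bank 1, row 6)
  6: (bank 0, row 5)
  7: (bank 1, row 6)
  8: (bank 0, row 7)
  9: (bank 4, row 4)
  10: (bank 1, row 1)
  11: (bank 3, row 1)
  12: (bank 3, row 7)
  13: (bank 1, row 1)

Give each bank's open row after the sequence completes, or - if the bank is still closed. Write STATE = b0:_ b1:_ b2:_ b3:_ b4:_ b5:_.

STATE = b0:7 b1:1 b2:- b3:7 b4:4 b5:-

0: bank 1 row 6 — prev None → EMPTY
1: bank 1 row 6 — prev 6 → HIT
2: bank 3 row 7 — prev None → EMPTY
3: bank 1 row 6 — prev 6 → HIT
4: bank 0 row 5 — prev None → EMPTY
5: bank 1 row 6 — prev 6 → HIT
6: bank 0 row 5 — prev 5 → HIT
7: bank 1 row 6 — prev 6 → HIT
8: bank 0 row 7 — prev 5 → CONFLICT
9: bank 4 row 4 — prev None → EMPTY
10: bank 1 row 1 — prev 6 → CONFLICT
11: bank 3 row 1 — prev 7 → CONFLICT
12: bank 3 row 7 — prev 1 → CONFLICT
13: bank 1 row 1 — prev 1 → HIT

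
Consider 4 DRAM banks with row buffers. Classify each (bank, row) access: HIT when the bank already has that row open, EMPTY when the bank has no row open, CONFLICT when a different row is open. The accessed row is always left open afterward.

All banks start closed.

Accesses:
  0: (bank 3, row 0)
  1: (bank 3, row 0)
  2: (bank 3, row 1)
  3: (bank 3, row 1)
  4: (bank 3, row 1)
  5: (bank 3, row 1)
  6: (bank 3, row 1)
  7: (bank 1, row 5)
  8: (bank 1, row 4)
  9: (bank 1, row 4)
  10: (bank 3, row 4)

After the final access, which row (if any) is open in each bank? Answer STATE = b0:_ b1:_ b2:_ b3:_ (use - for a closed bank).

STATE = b0:- b1:4 b2:- b3:4

step 0: bank3 None->0 [EMPTY]
step 1: bank3 0->0 [HIT]
step 2: bank3 0->1 [CONFLICT]
step 3: bank3 1->1 [HIT]
step 4: bank3 1->1 [HIT]
step 5: bank3 1->1 [HIT]
step 6: bank3 1->1 [HIT]
step 7: bank1 None->5 [EMPTY]
step 8: bank1 5->4 [CONFLICT]
step 9: bank1 4->4 [HIT]
step 10: bank3 1->4 [CONFLICT]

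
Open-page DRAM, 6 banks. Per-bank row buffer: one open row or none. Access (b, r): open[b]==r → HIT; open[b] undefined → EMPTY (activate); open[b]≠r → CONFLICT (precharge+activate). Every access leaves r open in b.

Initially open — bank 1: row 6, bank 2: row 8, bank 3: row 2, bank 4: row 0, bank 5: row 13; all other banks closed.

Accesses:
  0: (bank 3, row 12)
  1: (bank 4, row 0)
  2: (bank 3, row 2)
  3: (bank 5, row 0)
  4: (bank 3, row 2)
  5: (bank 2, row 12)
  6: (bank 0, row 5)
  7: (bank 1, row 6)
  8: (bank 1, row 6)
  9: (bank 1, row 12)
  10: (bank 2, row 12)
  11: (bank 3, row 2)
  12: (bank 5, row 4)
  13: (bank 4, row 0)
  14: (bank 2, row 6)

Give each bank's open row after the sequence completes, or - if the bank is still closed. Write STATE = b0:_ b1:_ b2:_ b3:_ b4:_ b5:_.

STATE = b0:5 b1:12 b2:6 b3:2 b4:0 b5:4

step 0: bank3 2->12 [CONFLICT]
step 1: bank4 0->0 [HIT]
step 2: bank3 12->2 [CONFLICT]
step 3: bank5 13->0 [CONFLICT]
step 4: bank3 2->2 [HIT]
step 5: bank2 8->12 [CONFLICT]
step 6: bank0 None->5 [EMPTY]
step 7: bank1 6->6 [HIT]
step 8: bank1 6->6 [HIT]
step 9: bank1 6->12 [CONFLICT]
step 10: bank2 12->12 [HIT]
step 11: bank3 2->2 [HIT]
step 12: bank5 0->4 [CONFLICT]
step 13: bank4 0->0 [HIT]
step 14: bank2 12->6 [CONFLICT]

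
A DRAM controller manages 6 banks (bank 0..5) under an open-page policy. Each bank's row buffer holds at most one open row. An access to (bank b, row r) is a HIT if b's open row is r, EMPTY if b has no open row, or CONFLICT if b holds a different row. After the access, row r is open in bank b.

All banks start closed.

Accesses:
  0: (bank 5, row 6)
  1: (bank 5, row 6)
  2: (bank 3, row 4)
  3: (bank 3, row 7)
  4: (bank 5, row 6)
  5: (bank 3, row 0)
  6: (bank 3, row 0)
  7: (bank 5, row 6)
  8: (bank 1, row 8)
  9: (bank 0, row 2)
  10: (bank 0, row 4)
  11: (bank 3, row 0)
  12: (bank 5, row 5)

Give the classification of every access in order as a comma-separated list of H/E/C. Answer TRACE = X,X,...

TRACE = E,H,E,C,H,C,H,H,E,E,C,H,C

0: bank 5 row 6 — prev None → EMPTY
1: bank 5 row 6 — prev 6 → HIT
2: bank 3 row 4 — prev None → EMPTY
3: bank 3 row 7 — prev 4 → CONFLICT
4: bank 5 row 6 — prev 6 → HIT
5: bank 3 row 0 — prev 7 → CONFLICT
6: bank 3 row 0 — prev 0 → HIT
7: bank 5 row 6 — prev 6 → HIT
8: bank 1 row 8 — prev None → EMPTY
9: bank 0 row 2 — prev None → EMPTY
10: bank 0 row 4 — prev 2 → CONFLICT
11: bank 3 row 0 — prev 0 → HIT
12: bank 5 row 5 — prev 6 → CONFLICT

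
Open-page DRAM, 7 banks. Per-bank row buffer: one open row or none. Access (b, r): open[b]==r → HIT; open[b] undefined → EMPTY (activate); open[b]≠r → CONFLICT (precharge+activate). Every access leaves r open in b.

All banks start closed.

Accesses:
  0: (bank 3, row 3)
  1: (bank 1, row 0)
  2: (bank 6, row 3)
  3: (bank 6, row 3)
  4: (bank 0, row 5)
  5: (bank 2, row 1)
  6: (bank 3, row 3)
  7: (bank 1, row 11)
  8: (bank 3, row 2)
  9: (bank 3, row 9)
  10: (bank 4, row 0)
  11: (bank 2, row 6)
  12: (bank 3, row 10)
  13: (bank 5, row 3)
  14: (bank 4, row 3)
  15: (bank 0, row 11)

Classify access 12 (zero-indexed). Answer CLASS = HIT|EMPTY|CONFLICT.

  [0] b3 r3: no row ⇒ E
  [1] b1 r0: no row ⇒ E
  [2] b6 r3: no row ⇒ E
  [3] b6 r3: had r3 ⇒ H
  [4] b0 r5: no row ⇒ E
  [5] b2 r1: no row ⇒ E
  [6] b3 r3: had r3 ⇒ H
  [7] b1 r11: had r0 ⇒ C
  [8] b3 r2: had r3 ⇒ C
  [9] b3 r9: had r2 ⇒ C
  [10] b4 r0: no row ⇒ E
  [11] b2 r6: had r1 ⇒ C
  [12] b3 r10: had r9 ⇒ C
  [13] b5 r3: no row ⇒ E
  [14] b4 r3: had r0 ⇒ C
  [15] b0 r11: had r5 ⇒ C

CLASS = CONFLICT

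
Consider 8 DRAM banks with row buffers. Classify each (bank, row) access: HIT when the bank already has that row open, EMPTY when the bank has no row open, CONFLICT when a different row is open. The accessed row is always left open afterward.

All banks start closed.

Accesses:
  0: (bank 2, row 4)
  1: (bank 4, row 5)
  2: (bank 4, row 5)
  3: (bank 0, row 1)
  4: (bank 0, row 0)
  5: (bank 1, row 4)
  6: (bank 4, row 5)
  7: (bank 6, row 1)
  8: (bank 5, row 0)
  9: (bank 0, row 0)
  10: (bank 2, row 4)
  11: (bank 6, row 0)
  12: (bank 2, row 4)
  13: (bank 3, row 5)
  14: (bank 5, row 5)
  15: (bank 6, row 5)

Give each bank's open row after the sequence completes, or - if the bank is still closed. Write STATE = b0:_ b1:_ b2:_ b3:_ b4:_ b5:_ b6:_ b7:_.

step 0: bank2 None->4 [EMPTY]
step 1: bank4 None->5 [EMPTY]
step 2: bank4 5->5 [HIT]
step 3: bank0 None->1 [EMPTY]
step 4: bank0 1->0 [CONFLICT]
step 5: bank1 None->4 [EMPTY]
step 6: bank4 5->5 [HIT]
step 7: bank6 None->1 [EMPTY]
step 8: bank5 None->0 [EMPTY]
step 9: bank0 0->0 [HIT]
step 10: bank2 4->4 [HIT]
step 11: bank6 1->0 [CONFLICT]
step 12: bank2 4->4 [HIT]
step 13: bank3 None->5 [EMPTY]
step 14: bank5 0->5 [CONFLICT]
step 15: bank6 0->5 [CONFLICT]

STATE = b0:0 b1:4 b2:4 b3:5 b4:5 b5:5 b6:5 b7:-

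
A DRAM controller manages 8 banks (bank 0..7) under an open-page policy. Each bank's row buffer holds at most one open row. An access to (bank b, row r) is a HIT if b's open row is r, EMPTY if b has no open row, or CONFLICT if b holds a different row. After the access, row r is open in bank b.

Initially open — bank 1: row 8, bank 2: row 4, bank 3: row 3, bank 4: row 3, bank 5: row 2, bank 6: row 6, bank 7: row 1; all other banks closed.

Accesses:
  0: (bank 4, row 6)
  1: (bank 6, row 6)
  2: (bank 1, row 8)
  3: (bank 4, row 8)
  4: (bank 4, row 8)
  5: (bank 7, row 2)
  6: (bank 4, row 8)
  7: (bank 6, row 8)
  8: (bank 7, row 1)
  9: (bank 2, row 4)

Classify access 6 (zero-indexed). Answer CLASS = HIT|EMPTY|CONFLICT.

CLASS = HIT

0: bank 4 row 6 — prev 3 → CONFLICT
1: bank 6 row 6 — prev 6 → HIT
2: bank 1 row 8 — prev 8 → HIT
3: bank 4 row 8 — prev 6 → CONFLICT
4: bank 4 row 8 — prev 8 → HIT
5: bank 7 row 2 — prev 1 → CONFLICT
6: bank 4 row 8 — prev 8 → HIT
7: bank 6 row 8 — prev 6 → CONFLICT
8: bank 7 row 1 — prev 2 → CONFLICT
9: bank 2 row 4 — prev 4 → HIT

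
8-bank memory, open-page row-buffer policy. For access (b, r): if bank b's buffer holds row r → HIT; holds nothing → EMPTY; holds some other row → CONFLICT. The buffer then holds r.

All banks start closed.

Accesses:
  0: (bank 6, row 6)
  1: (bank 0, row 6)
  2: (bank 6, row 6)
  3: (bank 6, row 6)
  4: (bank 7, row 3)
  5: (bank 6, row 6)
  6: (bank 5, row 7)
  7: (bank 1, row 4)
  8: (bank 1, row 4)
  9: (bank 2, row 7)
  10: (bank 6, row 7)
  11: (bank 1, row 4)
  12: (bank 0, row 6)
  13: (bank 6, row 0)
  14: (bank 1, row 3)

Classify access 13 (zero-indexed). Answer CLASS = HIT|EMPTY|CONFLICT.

CLASS = CONFLICT

#0 (6,6) E
#1 (0,6) E
#2 (6,6) H  (was 6)
#3 (6,6) H  (was 6)
#4 (7,3) E
#5 (6,6) H  (was 6)
#6 (5,7) E
#7 (1,4) E
#8 (1,4) H  (was 4)
#9 (2,7) E
#10 (6,7) C  (was 6)
#11 (1,4) H  (was 4)
#12 (0,6) H  (was 6)
#13 (6,0) C  (was 7)
#14 (1,3) C  (was 4)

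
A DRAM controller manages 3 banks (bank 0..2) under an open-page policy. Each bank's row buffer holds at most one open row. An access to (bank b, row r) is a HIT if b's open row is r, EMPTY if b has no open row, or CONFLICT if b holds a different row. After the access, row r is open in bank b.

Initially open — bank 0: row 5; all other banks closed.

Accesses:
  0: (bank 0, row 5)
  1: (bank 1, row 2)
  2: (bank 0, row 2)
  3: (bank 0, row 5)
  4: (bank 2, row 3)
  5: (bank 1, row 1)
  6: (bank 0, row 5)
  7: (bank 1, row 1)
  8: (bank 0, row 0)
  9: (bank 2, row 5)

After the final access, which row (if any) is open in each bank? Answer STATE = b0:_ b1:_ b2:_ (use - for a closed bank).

STATE = b0:0 b1:1 b2:5

  [0] b0 r5: had r5 ⇒ H
  [1] b1 r2: no row ⇒ E
  [2] b0 r2: had r5 ⇒ C
  [3] b0 r5: had r2 ⇒ C
  [4] b2 r3: no row ⇒ E
  [5] b1 r1: had r2 ⇒ C
  [6] b0 r5: had r5 ⇒ H
  [7] b1 r1: had r1 ⇒ H
  [8] b0 r0: had r5 ⇒ C
  [9] b2 r5: had r3 ⇒ C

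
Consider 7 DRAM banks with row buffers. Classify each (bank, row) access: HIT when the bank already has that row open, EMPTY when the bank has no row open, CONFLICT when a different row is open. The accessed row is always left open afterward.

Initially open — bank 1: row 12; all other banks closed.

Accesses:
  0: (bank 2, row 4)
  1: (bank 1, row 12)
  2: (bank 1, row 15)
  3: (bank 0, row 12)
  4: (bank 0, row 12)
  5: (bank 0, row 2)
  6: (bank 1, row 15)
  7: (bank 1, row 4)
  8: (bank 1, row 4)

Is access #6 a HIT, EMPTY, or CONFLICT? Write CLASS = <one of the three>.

step 0: bank2 None->4 [EMPTY]
step 1: bank1 12->12 [HIT]
step 2: bank1 12->15 [CONFLICT]
step 3: bank0 None->12 [EMPTY]
step 4: bank0 12->12 [HIT]
step 5: bank0 12->2 [CONFLICT]
step 6: bank1 15->15 [HIT]
step 7: bank1 15->4 [CONFLICT]
step 8: bank1 4->4 [HIT]

CLASS = HIT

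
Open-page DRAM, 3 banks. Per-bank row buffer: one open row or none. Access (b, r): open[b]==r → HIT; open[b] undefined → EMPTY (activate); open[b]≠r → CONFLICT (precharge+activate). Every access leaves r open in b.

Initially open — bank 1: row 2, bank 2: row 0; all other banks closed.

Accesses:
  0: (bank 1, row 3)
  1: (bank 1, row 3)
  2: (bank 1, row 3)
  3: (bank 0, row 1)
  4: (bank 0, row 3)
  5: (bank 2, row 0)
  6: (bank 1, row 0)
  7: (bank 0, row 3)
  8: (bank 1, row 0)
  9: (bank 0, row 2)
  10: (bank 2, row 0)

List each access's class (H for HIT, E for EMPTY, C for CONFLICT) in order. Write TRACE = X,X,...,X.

  [0] b1 r3: had r2 ⇒ C
  [1] b1 r3: had r3 ⇒ H
  [2] b1 r3: had r3 ⇒ H
  [3] b0 r1: no row ⇒ E
  [4] b0 r3: had r1 ⇒ C
  [5] b2 r0: had r0 ⇒ H
  [6] b1 r0: had r3 ⇒ C
  [7] b0 r3: had r3 ⇒ H
  [8] b1 r0: had r0 ⇒ H
  [9] b0 r2: had r3 ⇒ C
  [10] b2 r0: had r0 ⇒ H

TRACE = C,H,H,E,C,H,C,H,H,C,H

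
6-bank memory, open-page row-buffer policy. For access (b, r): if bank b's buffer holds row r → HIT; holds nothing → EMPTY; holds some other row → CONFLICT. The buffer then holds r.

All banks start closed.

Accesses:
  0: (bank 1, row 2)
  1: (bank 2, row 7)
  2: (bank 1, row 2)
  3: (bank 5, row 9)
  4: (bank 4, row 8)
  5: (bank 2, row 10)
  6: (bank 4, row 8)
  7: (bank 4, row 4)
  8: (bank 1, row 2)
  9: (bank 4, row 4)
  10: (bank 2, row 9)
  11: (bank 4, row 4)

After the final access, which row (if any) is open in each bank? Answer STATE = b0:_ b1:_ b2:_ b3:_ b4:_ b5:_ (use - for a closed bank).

0: bank 1 row 2 — prev None → EMPTY
1: bank 2 row 7 — prev None → EMPTY
2: bank 1 row 2 — prev 2 → HIT
3: bank 5 row 9 — prev None → EMPTY
4: bank 4 row 8 — prev None → EMPTY
5: bank 2 row 10 — prev 7 → CONFLICT
6: bank 4 row 8 — prev 8 → HIT
7: bank 4 row 4 — prev 8 → CONFLICT
8: bank 1 row 2 — prev 2 → HIT
9: bank 4 row 4 — prev 4 → HIT
10: bank 2 row 9 — prev 10 → CONFLICT
11: bank 4 row 4 — prev 4 → HIT

STATE = b0:- b1:2 b2:9 b3:- b4:4 b5:9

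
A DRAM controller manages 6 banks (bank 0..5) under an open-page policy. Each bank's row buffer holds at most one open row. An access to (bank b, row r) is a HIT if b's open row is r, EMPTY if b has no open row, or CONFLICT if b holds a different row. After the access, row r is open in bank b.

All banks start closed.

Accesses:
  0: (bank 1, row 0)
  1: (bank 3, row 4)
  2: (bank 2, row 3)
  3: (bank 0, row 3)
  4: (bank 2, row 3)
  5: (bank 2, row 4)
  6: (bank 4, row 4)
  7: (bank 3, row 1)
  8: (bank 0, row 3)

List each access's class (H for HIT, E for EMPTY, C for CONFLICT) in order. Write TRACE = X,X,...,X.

TRACE = E,E,E,E,H,C,E,C,H

step 0: bank1 None->0 [EMPTY]
step 1: bank3 None->4 [EMPTY]
step 2: bank2 None->3 [EMPTY]
step 3: bank0 None->3 [EMPTY]
step 4: bank2 3->3 [HIT]
step 5: bank2 3->4 [CONFLICT]
step 6: bank4 None->4 [EMPTY]
step 7: bank3 4->1 [CONFLICT]
step 8: bank0 3->3 [HIT]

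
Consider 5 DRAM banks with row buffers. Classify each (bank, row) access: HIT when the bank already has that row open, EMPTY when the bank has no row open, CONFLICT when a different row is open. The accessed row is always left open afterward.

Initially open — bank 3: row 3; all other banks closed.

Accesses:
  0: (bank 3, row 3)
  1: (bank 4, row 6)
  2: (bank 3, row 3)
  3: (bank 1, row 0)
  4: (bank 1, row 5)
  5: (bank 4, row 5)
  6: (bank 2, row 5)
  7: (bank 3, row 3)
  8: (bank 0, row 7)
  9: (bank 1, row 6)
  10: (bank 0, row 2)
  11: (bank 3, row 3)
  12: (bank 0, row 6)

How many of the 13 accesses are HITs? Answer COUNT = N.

#0 (3,3) H  (was 3)
#1 (4,6) E
#2 (3,3) H  (was 3)
#3 (1,0) E
#4 (1,5) C  (was 0)
#5 (4,5) C  (was 6)
#6 (2,5) E
#7 (3,3) H  (was 3)
#8 (0,7) E
#9 (1,6) C  (was 5)
#10 (0,2) C  (was 7)
#11 (3,3) H  (was 3)
#12 (0,6) C  (was 2)

COUNT = 4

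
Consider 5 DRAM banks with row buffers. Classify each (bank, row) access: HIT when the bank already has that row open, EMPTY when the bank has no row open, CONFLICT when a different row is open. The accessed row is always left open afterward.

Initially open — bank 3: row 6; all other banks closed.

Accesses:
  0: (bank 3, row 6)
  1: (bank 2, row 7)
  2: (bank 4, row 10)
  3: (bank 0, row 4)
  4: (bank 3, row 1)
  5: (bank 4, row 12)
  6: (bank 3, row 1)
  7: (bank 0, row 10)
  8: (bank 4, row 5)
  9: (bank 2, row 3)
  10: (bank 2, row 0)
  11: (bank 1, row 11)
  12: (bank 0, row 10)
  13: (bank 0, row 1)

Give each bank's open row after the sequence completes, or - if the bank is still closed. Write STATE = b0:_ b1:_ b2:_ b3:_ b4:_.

step 0: bank3 6->6 [HIT]
step 1: bank2 None->7 [EMPTY]
step 2: bank4 None->10 [EMPTY]
step 3: bank0 None->4 [EMPTY]
step 4: bank3 6->1 [CONFLICT]
step 5: bank4 10->12 [CONFLICT]
step 6: bank3 1->1 [HIT]
step 7: bank0 4->10 [CONFLICT]
step 8: bank4 12->5 [CONFLICT]
step 9: bank2 7->3 [CONFLICT]
step 10: bank2 3->0 [CONFLICT]
step 11: bank1 None->11 [EMPTY]
step 12: bank0 10->10 [HIT]
step 13: bank0 10->1 [CONFLICT]

STATE = b0:1 b1:11 b2:0 b3:1 b4:5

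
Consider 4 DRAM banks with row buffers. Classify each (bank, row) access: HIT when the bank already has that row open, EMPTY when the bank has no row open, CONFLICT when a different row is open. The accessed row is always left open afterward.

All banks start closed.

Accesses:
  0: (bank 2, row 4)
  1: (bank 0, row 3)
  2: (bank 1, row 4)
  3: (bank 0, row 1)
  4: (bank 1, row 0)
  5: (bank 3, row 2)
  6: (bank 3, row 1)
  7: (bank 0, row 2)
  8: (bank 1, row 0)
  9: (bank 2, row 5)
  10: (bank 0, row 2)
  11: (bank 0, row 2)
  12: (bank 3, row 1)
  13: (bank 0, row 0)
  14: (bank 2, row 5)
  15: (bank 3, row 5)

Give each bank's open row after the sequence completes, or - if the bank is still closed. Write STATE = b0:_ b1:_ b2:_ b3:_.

  [0] b2 r4: no row ⇒ E
  [1] b0 r3: no row ⇒ E
  [2] b1 r4: no row ⇒ E
  [3] b0 r1: had r3 ⇒ C
  [4] b1 r0: had r4 ⇒ C
  [5] b3 r2: no row ⇒ E
  [6] b3 r1: had r2 ⇒ C
  [7] b0 r2: had r1 ⇒ C
  [8] b1 r0: had r0 ⇒ H
  [9] b2 r5: had r4 ⇒ C
  [10] b0 r2: had r2 ⇒ H
  [11] b0 r2: had r2 ⇒ H
  [12] b3 r1: had r1 ⇒ H
  [13] b0 r0: had r2 ⇒ C
  [14] b2 r5: had r5 ⇒ H
  [15] b3 r5: had r1 ⇒ C

STATE = b0:0 b1:0 b2:5 b3:5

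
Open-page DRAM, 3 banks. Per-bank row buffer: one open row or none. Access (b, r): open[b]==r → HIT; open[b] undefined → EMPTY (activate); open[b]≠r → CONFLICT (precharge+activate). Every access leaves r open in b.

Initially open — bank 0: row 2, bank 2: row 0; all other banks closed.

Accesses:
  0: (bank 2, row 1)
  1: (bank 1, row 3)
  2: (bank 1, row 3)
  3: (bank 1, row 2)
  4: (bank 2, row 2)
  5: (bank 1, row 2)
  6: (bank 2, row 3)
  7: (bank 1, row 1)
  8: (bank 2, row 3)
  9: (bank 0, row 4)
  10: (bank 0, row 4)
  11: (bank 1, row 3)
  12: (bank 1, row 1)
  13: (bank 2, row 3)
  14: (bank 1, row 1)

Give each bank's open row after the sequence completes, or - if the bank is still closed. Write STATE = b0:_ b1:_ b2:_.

step 0: bank2 0->1 [CONFLICT]
step 1: bank1 None->3 [EMPTY]
step 2: bank1 3->3 [HIT]
step 3: bank1 3->2 [CONFLICT]
step 4: bank2 1->2 [CONFLICT]
step 5: bank1 2->2 [HIT]
step 6: bank2 2->3 [CONFLICT]
step 7: bank1 2->1 [CONFLICT]
step 8: bank2 3->3 [HIT]
step 9: bank0 2->4 [CONFLICT]
step 10: bank0 4->4 [HIT]
step 11: bank1 1->3 [CONFLICT]
step 12: bank1 3->1 [CONFLICT]
step 13: bank2 3->3 [HIT]
step 14: bank1 1->1 [HIT]

STATE = b0:4 b1:1 b2:3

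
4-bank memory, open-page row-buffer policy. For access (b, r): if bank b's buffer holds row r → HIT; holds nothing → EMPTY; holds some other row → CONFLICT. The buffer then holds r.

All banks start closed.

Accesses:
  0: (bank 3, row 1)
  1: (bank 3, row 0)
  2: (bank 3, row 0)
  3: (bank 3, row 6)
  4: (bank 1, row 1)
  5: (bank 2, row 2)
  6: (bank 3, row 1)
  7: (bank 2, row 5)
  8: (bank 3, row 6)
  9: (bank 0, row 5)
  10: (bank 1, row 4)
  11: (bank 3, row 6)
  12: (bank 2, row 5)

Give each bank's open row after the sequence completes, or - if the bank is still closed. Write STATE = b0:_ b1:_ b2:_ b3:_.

0: bank 3 row 1 — prev None → EMPTY
1: bank 3 row 0 — prev 1 → CONFLICT
2: bank 3 row 0 — prev 0 → HIT
3: bank 3 row 6 — prev 0 → CONFLICT
4: bank 1 row 1 — prev None → EMPTY
5: bank 2 row 2 — prev None → EMPTY
6: bank 3 row 1 — prev 6 → CONFLICT
7: bank 2 row 5 — prev 2 → CONFLICT
8: bank 3 row 6 — prev 1 → CONFLICT
9: bank 0 row 5 — prev None → EMPTY
10: bank 1 row 4 — prev 1 → CONFLICT
11: bank 3 row 6 — prev 6 → HIT
12: bank 2 row 5 — prev 5 → HIT

STATE = b0:5 b1:4 b2:5 b3:6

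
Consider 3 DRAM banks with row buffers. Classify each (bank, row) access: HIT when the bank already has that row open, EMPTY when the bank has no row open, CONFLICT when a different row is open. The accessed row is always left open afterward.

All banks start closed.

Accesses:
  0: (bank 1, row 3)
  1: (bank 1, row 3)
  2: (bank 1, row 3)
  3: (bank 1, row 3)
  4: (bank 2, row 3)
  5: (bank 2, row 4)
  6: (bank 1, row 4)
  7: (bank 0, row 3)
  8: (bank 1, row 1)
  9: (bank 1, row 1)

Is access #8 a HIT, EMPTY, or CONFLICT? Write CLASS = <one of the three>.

  [0] b1 r3: no row ⇒ E
  [1] b1 r3: had r3 ⇒ H
  [2] b1 r3: had r3 ⇒ H
  [3] b1 r3: had r3 ⇒ H
  [4] b2 r3: no row ⇒ E
  [5] b2 r4: had r3 ⇒ C
  [6] b1 r4: had r3 ⇒ C
  [7] b0 r3: no row ⇒ E
  [8] b1 r1: had r4 ⇒ C
  [9] b1 r1: had r1 ⇒ H

CLASS = CONFLICT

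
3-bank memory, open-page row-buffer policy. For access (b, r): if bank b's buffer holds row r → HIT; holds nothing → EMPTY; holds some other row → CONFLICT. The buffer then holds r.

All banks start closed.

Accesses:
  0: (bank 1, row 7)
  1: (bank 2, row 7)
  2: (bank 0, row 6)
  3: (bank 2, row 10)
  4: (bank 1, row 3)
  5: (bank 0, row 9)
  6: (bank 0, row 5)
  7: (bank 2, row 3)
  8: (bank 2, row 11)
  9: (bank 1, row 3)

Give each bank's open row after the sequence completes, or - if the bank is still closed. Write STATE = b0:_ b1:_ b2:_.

0: bank 1 row 7 — prev None → EMPTY
1: bank 2 row 7 — prev None → EMPTY
2: bank 0 row 6 — prev None → EMPTY
3: bank 2 row 10 — prev 7 → CONFLICT
4: bank 1 row 3 — prev 7 → CONFLICT
5: bank 0 row 9 — prev 6 → CONFLICT
6: bank 0 row 5 — prev 9 → CONFLICT
7: bank 2 row 3 — prev 10 → CONFLICT
8: bank 2 row 11 — prev 3 → CONFLICT
9: bank 1 row 3 — prev 3 → HIT

STATE = b0:5 b1:3 b2:11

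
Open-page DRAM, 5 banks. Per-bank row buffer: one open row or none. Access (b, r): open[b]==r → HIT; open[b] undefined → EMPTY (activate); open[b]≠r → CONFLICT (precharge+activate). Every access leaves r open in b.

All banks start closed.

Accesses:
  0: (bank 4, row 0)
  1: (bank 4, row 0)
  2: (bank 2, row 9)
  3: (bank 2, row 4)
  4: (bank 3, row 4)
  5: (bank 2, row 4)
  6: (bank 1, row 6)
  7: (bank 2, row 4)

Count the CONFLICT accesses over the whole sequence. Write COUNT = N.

#0 (4,0) E
#1 (4,0) H  (was 0)
#2 (2,9) E
#3 (2,4) C  (was 9)
#4 (3,4) E
#5 (2,4) H  (was 4)
#6 (1,6) E
#7 (2,4) H  (was 4)

COUNT = 1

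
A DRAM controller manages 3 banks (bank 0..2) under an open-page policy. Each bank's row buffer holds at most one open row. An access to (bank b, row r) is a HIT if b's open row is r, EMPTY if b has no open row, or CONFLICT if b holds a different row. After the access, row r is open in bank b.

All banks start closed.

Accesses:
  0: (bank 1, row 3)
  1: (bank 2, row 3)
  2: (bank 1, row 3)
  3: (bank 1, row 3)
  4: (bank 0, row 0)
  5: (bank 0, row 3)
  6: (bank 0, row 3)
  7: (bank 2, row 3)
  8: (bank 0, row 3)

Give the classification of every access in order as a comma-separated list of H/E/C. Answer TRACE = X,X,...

TRACE = E,E,H,H,E,C,H,H,H

0: bank 1 row 3 — prev None → EMPTY
1: bank 2 row 3 — prev None → EMPTY
2: bank 1 row 3 — prev 3 → HIT
3: bank 1 row 3 — prev 3 → HIT
4: bank 0 row 0 — prev None → EMPTY
5: bank 0 row 3 — prev 0 → CONFLICT
6: bank 0 row 3 — prev 3 → HIT
7: bank 2 row 3 — prev 3 → HIT
8: bank 0 row 3 — prev 3 → HIT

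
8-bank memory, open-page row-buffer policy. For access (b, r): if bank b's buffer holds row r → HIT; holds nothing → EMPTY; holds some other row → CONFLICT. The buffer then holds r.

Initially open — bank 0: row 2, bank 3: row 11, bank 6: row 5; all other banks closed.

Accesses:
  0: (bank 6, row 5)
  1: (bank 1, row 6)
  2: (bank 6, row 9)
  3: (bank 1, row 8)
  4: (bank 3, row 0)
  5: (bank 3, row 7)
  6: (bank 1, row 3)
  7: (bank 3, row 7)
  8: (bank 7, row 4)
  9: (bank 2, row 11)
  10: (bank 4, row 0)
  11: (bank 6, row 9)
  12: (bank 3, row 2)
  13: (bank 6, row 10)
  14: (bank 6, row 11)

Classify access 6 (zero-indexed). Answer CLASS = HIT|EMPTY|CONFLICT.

CLASS = CONFLICT

  [0] b6 r5: had r5 ⇒ H
  [1] b1 r6: no row ⇒ E
  [2] b6 r9: had r5 ⇒ C
  [3] b1 r8: had r6 ⇒ C
  [4] b3 r0: had r11 ⇒ C
  [5] b3 r7: had r0 ⇒ C
  [6] b1 r3: had r8 ⇒ C
  [7] b3 r7: had r7 ⇒ H
  [8] b7 r4: no row ⇒ E
  [9] b2 r11: no row ⇒ E
  [10] b4 r0: no row ⇒ E
  [11] b6 r9: had r9 ⇒ H
  [12] b3 r2: had r7 ⇒ C
  [13] b6 r10: had r9 ⇒ C
  [14] b6 r11: had r10 ⇒ C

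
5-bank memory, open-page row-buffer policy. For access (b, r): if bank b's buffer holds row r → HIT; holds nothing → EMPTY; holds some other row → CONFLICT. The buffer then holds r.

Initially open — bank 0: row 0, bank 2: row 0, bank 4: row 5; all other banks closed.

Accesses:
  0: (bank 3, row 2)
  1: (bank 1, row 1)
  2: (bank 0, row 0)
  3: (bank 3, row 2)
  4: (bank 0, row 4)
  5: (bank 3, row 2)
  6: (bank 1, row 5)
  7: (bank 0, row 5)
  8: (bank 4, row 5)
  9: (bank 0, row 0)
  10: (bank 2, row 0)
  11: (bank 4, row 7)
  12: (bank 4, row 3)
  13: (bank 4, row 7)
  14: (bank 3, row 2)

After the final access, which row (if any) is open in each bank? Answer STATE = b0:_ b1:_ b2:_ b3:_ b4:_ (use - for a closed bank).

step 0: bank3 None->2 [EMPTY]
step 1: bank1 None->1 [EMPTY]
step 2: bank0 0->0 [HIT]
step 3: bank3 2->2 [HIT]
step 4: bank0 0->4 [CONFLICT]
step 5: bank3 2->2 [HIT]
step 6: bank1 1->5 [CONFLICT]
step 7: bank0 4->5 [CONFLICT]
step 8: bank4 5->5 [HIT]
step 9: bank0 5->0 [CONFLICT]
step 10: bank2 0->0 [HIT]
step 11: bank4 5->7 [CONFLICT]
step 12: bank4 7->3 [CONFLICT]
step 13: bank4 3->7 [CONFLICT]
step 14: bank3 2->2 [HIT]

STATE = b0:0 b1:5 b2:0 b3:2 b4:7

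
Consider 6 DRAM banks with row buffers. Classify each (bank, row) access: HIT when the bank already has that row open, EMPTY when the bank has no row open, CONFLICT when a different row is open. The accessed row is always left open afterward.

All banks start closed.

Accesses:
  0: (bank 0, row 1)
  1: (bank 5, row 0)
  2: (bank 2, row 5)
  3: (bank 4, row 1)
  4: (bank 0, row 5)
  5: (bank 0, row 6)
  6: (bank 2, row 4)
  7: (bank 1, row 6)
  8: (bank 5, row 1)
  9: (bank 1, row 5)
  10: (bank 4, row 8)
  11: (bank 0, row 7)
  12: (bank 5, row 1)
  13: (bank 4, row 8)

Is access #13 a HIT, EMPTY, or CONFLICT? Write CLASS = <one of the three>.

CLASS = HIT

0: bank 0 row 1 — prev None → EMPTY
1: bank 5 row 0 — prev None → EMPTY
2: bank 2 row 5 — prev None → EMPTY
3: bank 4 row 1 — prev None → EMPTY
4: bank 0 row 5 — prev 1 → CONFLICT
5: bank 0 row 6 — prev 5 → CONFLICT
6: bank 2 row 4 — prev 5 → CONFLICT
7: bank 1 row 6 — prev None → EMPTY
8: bank 5 row 1 — prev 0 → CONFLICT
9: bank 1 row 5 — prev 6 → CONFLICT
10: bank 4 row 8 — prev 1 → CONFLICT
11: bank 0 row 7 — prev 6 → CONFLICT
12: bank 5 row 1 — prev 1 → HIT
13: bank 4 row 8 — prev 8 → HIT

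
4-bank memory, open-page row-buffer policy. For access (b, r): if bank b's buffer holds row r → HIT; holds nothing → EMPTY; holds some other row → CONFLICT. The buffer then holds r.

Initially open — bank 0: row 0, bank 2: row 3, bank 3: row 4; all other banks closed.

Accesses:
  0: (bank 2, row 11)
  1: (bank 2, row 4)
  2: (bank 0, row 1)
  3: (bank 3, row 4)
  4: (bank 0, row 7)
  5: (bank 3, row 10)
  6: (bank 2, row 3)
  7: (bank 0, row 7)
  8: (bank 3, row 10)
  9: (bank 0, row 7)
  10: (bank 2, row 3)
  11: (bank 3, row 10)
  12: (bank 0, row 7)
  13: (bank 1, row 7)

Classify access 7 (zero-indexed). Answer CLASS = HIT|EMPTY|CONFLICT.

CLASS = HIT

  [0] b2 r11: had r3 ⇒ C
  [1] b2 r4: had r11 ⇒ C
  [2] b0 r1: had r0 ⇒ C
  [3] b3 r4: had r4 ⇒ H
  [4] b0 r7: had r1 ⇒ C
  [5] b3 r10: had r4 ⇒ C
  [6] b2 r3: had r4 ⇒ C
  [7] b0 r7: had r7 ⇒ H
  [8] b3 r10: had r10 ⇒ H
  [9] b0 r7: had r7 ⇒ H
  [10] b2 r3: had r3 ⇒ H
  [11] b3 r10: had r10 ⇒ H
  [12] b0 r7: had r7 ⇒ H
  [13] b1 r7: no row ⇒ E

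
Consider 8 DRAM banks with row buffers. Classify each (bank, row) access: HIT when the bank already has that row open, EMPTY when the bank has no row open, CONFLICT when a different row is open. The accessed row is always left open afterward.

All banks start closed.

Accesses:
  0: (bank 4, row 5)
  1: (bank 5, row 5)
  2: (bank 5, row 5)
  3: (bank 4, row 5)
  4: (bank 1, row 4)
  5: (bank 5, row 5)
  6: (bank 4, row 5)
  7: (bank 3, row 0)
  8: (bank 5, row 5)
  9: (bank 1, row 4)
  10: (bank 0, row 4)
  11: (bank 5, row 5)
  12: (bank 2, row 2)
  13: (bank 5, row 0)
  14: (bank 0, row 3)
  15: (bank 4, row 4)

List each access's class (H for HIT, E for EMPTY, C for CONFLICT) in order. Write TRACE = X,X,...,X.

TRACE = E,E,H,H,E,H,H,E,H,H,E,H,E,C,C,C

0: bank 4 row 5 — prev None → EMPTY
1: bank 5 row 5 — prev None → EMPTY
2: bank 5 row 5 — prev 5 → HIT
3: bank 4 row 5 — prev 5 → HIT
4: bank 1 row 4 — prev None → EMPTY
5: bank 5 row 5 — prev 5 → HIT
6: bank 4 row 5 — prev 5 → HIT
7: bank 3 row 0 — prev None → EMPTY
8: bank 5 row 5 — prev 5 → HIT
9: bank 1 row 4 — prev 4 → HIT
10: bank 0 row 4 — prev None → EMPTY
11: bank 5 row 5 — prev 5 → HIT
12: bank 2 row 2 — prev None → EMPTY
13: bank 5 row 0 — prev 5 → CONFLICT
14: bank 0 row 3 — prev 4 → CONFLICT
15: bank 4 row 4 — prev 5 → CONFLICT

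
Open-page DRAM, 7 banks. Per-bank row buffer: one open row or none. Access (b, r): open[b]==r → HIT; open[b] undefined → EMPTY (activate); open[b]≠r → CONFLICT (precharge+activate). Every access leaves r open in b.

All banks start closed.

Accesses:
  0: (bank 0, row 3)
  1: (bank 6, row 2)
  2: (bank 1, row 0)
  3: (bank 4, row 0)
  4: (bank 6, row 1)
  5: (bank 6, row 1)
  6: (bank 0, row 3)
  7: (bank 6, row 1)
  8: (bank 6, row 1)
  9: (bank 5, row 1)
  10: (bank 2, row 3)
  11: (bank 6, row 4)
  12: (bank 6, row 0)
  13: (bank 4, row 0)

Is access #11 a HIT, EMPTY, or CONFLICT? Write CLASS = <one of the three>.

CLASS = CONFLICT

  [0] b0 r3: no row ⇒ E
  [1] b6 r2: no row ⇒ E
  [2] b1 r0: no row ⇒ E
  [3] b4 r0: no row ⇒ E
  [4] b6 r1: had r2 ⇒ C
  [5] b6 r1: had r1 ⇒ H
  [6] b0 r3: had r3 ⇒ H
  [7] b6 r1: had r1 ⇒ H
  [8] b6 r1: had r1 ⇒ H
  [9] b5 r1: no row ⇒ E
  [10] b2 r3: no row ⇒ E
  [11] b6 r4: had r1 ⇒ C
  [12] b6 r0: had r4 ⇒ C
  [13] b4 r0: had r0 ⇒ H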